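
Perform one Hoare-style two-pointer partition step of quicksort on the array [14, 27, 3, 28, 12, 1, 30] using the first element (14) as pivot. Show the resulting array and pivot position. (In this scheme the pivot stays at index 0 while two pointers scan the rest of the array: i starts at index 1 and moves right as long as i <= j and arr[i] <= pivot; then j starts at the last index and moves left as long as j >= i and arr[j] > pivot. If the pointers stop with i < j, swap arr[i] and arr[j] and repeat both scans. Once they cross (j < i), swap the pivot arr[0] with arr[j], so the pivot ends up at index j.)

Hoare-style two-pointer partition with pivot = 14:

Initial array: [14, 27, 3, 28, 12, 1, 30]

Pointers start at i = 1, j = 6.
i stops at index 1 (arr[1]=27 > 14), j stops at index 5 (arr[5]=1 <= 14): swap arr[1] and arr[5], array becomes [14, 1, 3, 28, 12, 27, 30]
i stops at index 3 (arr[3]=28 > 14), j stops at index 4 (arr[4]=12 <= 14): swap arr[3] and arr[4], array becomes [14, 1, 3, 12, 28, 27, 30]
i ends at 4, j ends at 3: the pointers have crossed (j < i), so scanning stops.

Swap pivot arr[0] with arr[3] to place pivot at position 3: [12, 1, 3, 14, 28, 27, 30]
Pivot position: 3

After partitioning with pivot 14, the array becomes [12, 1, 3, 14, 28, 27, 30]. The pivot is placed at index 3. All elements to the left of the pivot are <= 14, and all elements to the right are > 14.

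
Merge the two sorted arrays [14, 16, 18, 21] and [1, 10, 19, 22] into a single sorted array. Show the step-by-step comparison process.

Merging process:

Compare 14 vs 1: take 1 from right. Merged: [1]
Compare 14 vs 10: take 10 from right. Merged: [1, 10]
Compare 14 vs 19: take 14 from left. Merged: [1, 10, 14]
Compare 16 vs 19: take 16 from left. Merged: [1, 10, 14, 16]
Compare 18 vs 19: take 18 from left. Merged: [1, 10, 14, 16, 18]
Compare 21 vs 19: take 19 from right. Merged: [1, 10, 14, 16, 18, 19]
Compare 21 vs 22: take 21 from left. Merged: [1, 10, 14, 16, 18, 19, 21]
Append remaining from right: [22]. Merged: [1, 10, 14, 16, 18, 19, 21, 22]

Final merged array: [1, 10, 14, 16, 18, 19, 21, 22]
Total comparisons: 7

The merged array is [1, 10, 14, 16, 18, 19, 21, 22], requiring 7 comparisons. The merge step runs in O(n) time where n is the total number of elements.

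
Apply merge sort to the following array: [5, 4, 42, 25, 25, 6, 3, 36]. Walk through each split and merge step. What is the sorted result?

Merge sort trace:

Split: [5, 4, 42, 25, 25, 6, 3, 36] -> [5, 4, 42, 25] and [25, 6, 3, 36]
  Split: [5, 4, 42, 25] -> [5, 4] and [42, 25]
    Split: [5, 4] -> [5] and [4]
    Merge: [5] + [4] -> [4, 5]
    Split: [42, 25] -> [42] and [25]
    Merge: [42] + [25] -> [25, 42]
  Merge: [4, 5] + [25, 42] -> [4, 5, 25, 42]
  Split: [25, 6, 3, 36] -> [25, 6] and [3, 36]
    Split: [25, 6] -> [25] and [6]
    Merge: [25] + [6] -> [6, 25]
    Split: [3, 36] -> [3] and [36]
    Merge: [3] + [36] -> [3, 36]
  Merge: [6, 25] + [3, 36] -> [3, 6, 25, 36]
Merge: [4, 5, 25, 42] + [3, 6, 25, 36] -> [3, 4, 5, 6, 25, 25, 36, 42]

Final sorted array: [3, 4, 5, 6, 25, 25, 36, 42]

The merge sort proceeds by recursively splitting the array and merging sorted halves.
After all merges, the sorted array is [3, 4, 5, 6, 25, 25, 36, 42].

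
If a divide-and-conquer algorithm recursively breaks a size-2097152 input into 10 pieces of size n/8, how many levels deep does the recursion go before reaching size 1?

For divide and conquer with division factor 8:

Problem sizes at each level:
Level 0: 2097152
Level 1: 262144
Level 2: 32768
Level 3: 4096
Level 4: 512
Level 5: 64
Level 6: 8
Level 7: 1

The root is level 0 and the size-1 base case is level 7 (the tree spans levels 0 through 7, i.e. 8 levels counting the root), so the depth is the number of divisions: log_8(2097152) = 7

The recursion tree depth is log_8(2097152) = 7. At each level, the problem size is divided by 8, so it takes 7 divisions to reduce to a base case of size 1. The algorithm makes 10 recursive calls at each level.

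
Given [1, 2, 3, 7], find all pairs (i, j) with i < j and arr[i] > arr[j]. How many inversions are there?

Finding inversions in [1, 2, 3, 7]:


Total inversions: 0

The array has 0 inversions. It is already sorted.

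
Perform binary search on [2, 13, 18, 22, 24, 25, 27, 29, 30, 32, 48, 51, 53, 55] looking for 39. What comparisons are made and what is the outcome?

Binary search for 39 in [2, 13, 18, 22, 24, 25, 27, 29, 30, 32, 48, 51, 53, 55]:

lo=0, hi=13, mid=6, arr[mid]=27 -> 27 < 39, search right half
lo=7, hi=13, mid=10, arr[mid]=48 -> 48 > 39, search left half
lo=7, hi=9, mid=8, arr[mid]=30 -> 30 < 39, search right half
lo=9, hi=9, mid=9, arr[mid]=32 -> 32 < 39, search right half
lo=10 > hi=9, target 39 not found

Binary search determines that 39 is not in the array after 4 comparisons. The search space was exhausted without finding the target.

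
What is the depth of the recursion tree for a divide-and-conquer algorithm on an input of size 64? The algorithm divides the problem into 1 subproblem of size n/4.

For divide and conquer with division factor 4:

Problem sizes at each level:
Level 0: 64
Level 1: 16
Level 2: 4
Level 3: 1

The root is level 0 and the size-1 base case is level 3 (the tree spans levels 0 through 3, i.e. 4 levels counting the root), so the depth is the number of divisions: log_4(64) = 3

The recursion tree depth is log_4(64) = 3. At each level, the problem size is divided by 4, so it takes 3 divisions to reduce to a base case of size 1. The algorithm makes 1 recursive call at each level.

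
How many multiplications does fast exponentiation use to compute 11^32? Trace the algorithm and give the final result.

Computing 11^32 by squaring (build up from 11^1; each line after the first costs one multiplication):

11^1 = 11
11^2 = (11^1)^2 = 11^2 = 121
11^4 = (11^2)^2 = 121^2 = 14641
11^8 = (11^4)^2 = 14641^2 = 214358881
11^16 = (11^8)^2 = 214358881^2 = 45949729863572161
11^32 = (11^16)^2 = 45949729863572161^2 = 2111377674535255285545615254209921

Result: 2111377674535255285545615254209921
Multiplications needed: 5 (5 lines after 11^1)

11^32 = 2111377674535255285545615254209921. Using exponentiation by squaring, this requires 5 multiplications. The key idea: if the exponent is even, square the half-power; if odd, multiply by the base once.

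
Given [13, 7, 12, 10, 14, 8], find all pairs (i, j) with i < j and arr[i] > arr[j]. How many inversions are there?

Finding inversions in [13, 7, 12, 10, 14, 8]:

(0, 1): arr[0]=13 > arr[1]=7
(0, 2): arr[0]=13 > arr[2]=12
(0, 3): arr[0]=13 > arr[3]=10
(0, 5): arr[0]=13 > arr[5]=8
(2, 3): arr[2]=12 > arr[3]=10
(2, 5): arr[2]=12 > arr[5]=8
(3, 5): arr[3]=10 > arr[5]=8
(4, 5): arr[4]=14 > arr[5]=8

Total inversions: 8

The array has 8 inversion(s): (0,1), (0,2), (0,3), (0,5), (2,3), (2,5), (3,5), (4,5). Each pair (i,j) satisfies i < j and arr[i] > arr[j].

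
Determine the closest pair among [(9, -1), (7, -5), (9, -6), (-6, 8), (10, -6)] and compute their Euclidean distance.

Computing all pairwise distances among 5 points:

d((9, -1), (7, -5)) = 4.4721
d((9, -1), (9, -6)) = 5.0
d((9, -1), (-6, 8)) = 17.4929
d((9, -1), (10, -6)) = 5.099
d((7, -5), (9, -6)) = 2.2361
d((7, -5), (-6, 8)) = 18.3848
d((7, -5), (10, -6)) = 3.1623
d((9, -6), (-6, 8)) = 20.5183
d((9, -6), (10, -6)) = 1.0 <-- minimum
d((-6, 8), (10, -6)) = 21.2603

Closest pair: (9, -6) and (10, -6) with distance 1.0

The closest pair is (9, -6) and (10, -6) with Euclidean distance 1.0. For 5 points, brute-force pairwise comparison is shown above. For large n, the divide-and-conquer algorithm (sort by x, recurse on halves, check the dividing strip) achieves O(n log n).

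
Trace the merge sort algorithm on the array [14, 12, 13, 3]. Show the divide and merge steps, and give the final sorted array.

Merge sort trace:

Split: [14, 12, 13, 3] -> [14, 12] and [13, 3]
  Split: [14, 12] -> [14] and [12]
  Merge: [14] + [12] -> [12, 14]
  Split: [13, 3] -> [13] and [3]
  Merge: [13] + [3] -> [3, 13]
Merge: [12, 14] + [3, 13] -> [3, 12, 13, 14]

Final sorted array: [3, 12, 13, 14]

The merge sort proceeds by recursively splitting the array and merging sorted halves.
After all merges, the sorted array is [3, 12, 13, 14].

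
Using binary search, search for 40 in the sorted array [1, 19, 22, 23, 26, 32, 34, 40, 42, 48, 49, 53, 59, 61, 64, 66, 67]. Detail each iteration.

Binary search for 40 in [1, 19, 22, 23, 26, 32, 34, 40, 42, 48, 49, 53, 59, 61, 64, 66, 67]:

lo=0, hi=16, mid=8, arr[mid]=42 -> 42 > 40, search left half
lo=0, hi=7, mid=3, arr[mid]=23 -> 23 < 40, search right half
lo=4, hi=7, mid=5, arr[mid]=32 -> 32 < 40, search right half
lo=6, hi=7, mid=6, arr[mid]=34 -> 34 < 40, search right half
lo=7, hi=7, mid=7, arr[mid]=40 -> Found target at index 7!

Binary search finds 40 at index 7 after 5 comparisons. The search repeatedly halves the search space by comparing with the middle element.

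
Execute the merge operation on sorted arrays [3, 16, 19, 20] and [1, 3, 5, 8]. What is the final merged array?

Merging process:

Compare 3 vs 1: take 1 from right. Merged: [1]
Compare 3 vs 3: take 3 from left. Merged: [1, 3]
Compare 16 vs 3: take 3 from right. Merged: [1, 3, 3]
Compare 16 vs 5: take 5 from right. Merged: [1, 3, 3, 5]
Compare 16 vs 8: take 8 from right. Merged: [1, 3, 3, 5, 8]
Append remaining from left: [16, 19, 20]. Merged: [1, 3, 3, 5, 8, 16, 19, 20]

Final merged array: [1, 3, 3, 5, 8, 16, 19, 20]
Total comparisons: 5

The merged array is [1, 3, 3, 5, 8, 16, 19, 20], requiring 5 comparisons. The merge step runs in O(n) time where n is the total number of elements.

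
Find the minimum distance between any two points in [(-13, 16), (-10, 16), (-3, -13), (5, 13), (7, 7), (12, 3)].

Computing all pairwise distances among 6 points:

d((-13, 16), (-10, 16)) = 3.0 <-- minimum
d((-13, 16), (-3, -13)) = 30.6757
d((-13, 16), (5, 13)) = 18.2483
d((-13, 16), (7, 7)) = 21.9317
d((-13, 16), (12, 3)) = 28.178
d((-10, 16), (-3, -13)) = 29.8329
d((-10, 16), (5, 13)) = 15.2971
d((-10, 16), (7, 7)) = 19.2354
d((-10, 16), (12, 3)) = 25.5539
d((-3, -13), (5, 13)) = 27.2029
d((-3, -13), (7, 7)) = 22.3607
d((-3, -13), (12, 3)) = 21.9317
d((5, 13), (7, 7)) = 6.3246
d((5, 13), (12, 3)) = 12.2066
d((7, 7), (12, 3)) = 6.4031

Closest pair: (-13, 16) and (-10, 16) with distance 3.0

The closest pair is (-13, 16) and (-10, 16) with Euclidean distance 3.0. For 6 points, brute-force pairwise comparison is shown above. For large n, the divide-and-conquer algorithm (sort by x, recurse on halves, check the dividing strip) achieves O(n log n).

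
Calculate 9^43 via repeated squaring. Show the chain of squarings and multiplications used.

Computing 9^43 by squaring (build up from 9^1; each line after the first costs one multiplication):

9^1 = 9
9^2 = (9^1)^2 = 9^2 = 81
9^4 = (9^2)^2 = 81^2 = 6561
9^5 = 9 * 9^4 = 9 * 6561 = 59049
9^10 = (9^5)^2 = 59049^2 = 3486784401
9^20 = (9^10)^2 = 3486784401^2 = 12157665459056928801
9^21 = 9 * 9^20 = 9 * 12157665459056928801 = 109418989131512359209
9^42 = (9^21)^2 = 109418989131512359209^2 = 11972515182562019788602740026717047105681
9^43 = 9 * 9^42 = 9 * 11972515182562019788602740026717047105681 = 107752636643058178097424660240453423951129

Result: 107752636643058178097424660240453423951129
Multiplications needed: 8 (8 lines after 9^1)

9^43 = 107752636643058178097424660240453423951129. Using exponentiation by squaring, this requires 8 multiplications. The key idea: if the exponent is even, square the half-power; if odd, multiply by the base once.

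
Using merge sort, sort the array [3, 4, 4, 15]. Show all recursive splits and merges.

Merge sort trace:

Split: [3, 4, 4, 15] -> [3, 4] and [4, 15]
  Split: [3, 4] -> [3] and [4]
  Merge: [3] + [4] -> [3, 4]
  Split: [4, 15] -> [4] and [15]
  Merge: [4] + [15] -> [4, 15]
Merge: [3, 4] + [4, 15] -> [3, 4, 4, 15]

Final sorted array: [3, 4, 4, 15]

The merge sort proceeds by recursively splitting the array and merging sorted halves.
After all merges, the sorted array is [3, 4, 4, 15].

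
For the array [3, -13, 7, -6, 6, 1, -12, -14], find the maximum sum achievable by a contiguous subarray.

Using Kadane's algorithm on [3, -13, 7, -6, 6, 1, -12, -14]:

Scanning through the array:
Position 1 (value -13): max_ending_here = -10, max_so_far = 3
Position 2 (value 7): max_ending_here = 7, max_so_far = 7
Position 3 (value -6): max_ending_here = 1, max_so_far = 7
Position 4 (value 6): max_ending_here = 7, max_so_far = 7
Position 5 (value 1): max_ending_here = 8, max_so_far = 8
Position 6 (value -12): max_ending_here = -4, max_so_far = 8
Position 7 (value -14): max_ending_here = -14, max_so_far = 8

Maximum subarray: [7, -6, 6, 1]
Maximum sum: 8

The maximum subarray is [7, -6, 6, 1] with sum 8. This subarray runs from index 2 to index 5.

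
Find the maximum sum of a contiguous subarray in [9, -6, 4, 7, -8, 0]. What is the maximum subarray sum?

Using Kadane's algorithm on [9, -6, 4, 7, -8, 0]:

Scanning through the array:
Position 1 (value -6): max_ending_here = 3, max_so_far = 9
Position 2 (value 4): max_ending_here = 7, max_so_far = 9
Position 3 (value 7): max_ending_here = 14, max_so_far = 14
Position 4 (value -8): max_ending_here = 6, max_so_far = 14
Position 5 (value 0): max_ending_here = 6, max_so_far = 14

Maximum subarray: [9, -6, 4, 7]
Maximum sum: 14

The maximum subarray is [9, -6, 4, 7] with sum 14. This subarray runs from index 0 to index 3.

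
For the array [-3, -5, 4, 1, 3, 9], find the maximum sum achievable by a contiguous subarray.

Using Kadane's algorithm on [-3, -5, 4, 1, 3, 9]:

Scanning through the array:
Position 1 (value -5): max_ending_here = -5, max_so_far = -3
Position 2 (value 4): max_ending_here = 4, max_so_far = 4
Position 3 (value 1): max_ending_here = 5, max_so_far = 5
Position 4 (value 3): max_ending_here = 8, max_so_far = 8
Position 5 (value 9): max_ending_here = 17, max_so_far = 17

Maximum subarray: [4, 1, 3, 9]
Maximum sum: 17

The maximum subarray is [4, 1, 3, 9] with sum 17. This subarray runs from index 2 to index 5.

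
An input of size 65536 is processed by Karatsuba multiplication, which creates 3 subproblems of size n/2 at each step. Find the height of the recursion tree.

For divide and conquer with division factor 2:

Problem sizes at each level:
Level 0: 65536
Level 1: 32768
Level 2: 16384
Level 3: 8192
Level 4: 4096
Level 5: 2048
Level 6: 1024
Level 7: 512
Level 8: 256
Level 9: 128
Level 10: 64
Level 11: 32
Level 12: 16
Level 13: 8
Level 14: 4
Level 15: 2
Level 16: 1

The root is level 0 and the size-1 base case is level 16 (the tree spans levels 0 through 16, i.e. 17 levels counting the root), so the depth is the number of divisions: log_2(65536) = 16

The recursion tree depth is log_2(65536) = 16. At each level, the problem size is divided by 2, so it takes 16 divisions to reduce to a base case of size 1. The algorithm makes 3 recursive calls at each level.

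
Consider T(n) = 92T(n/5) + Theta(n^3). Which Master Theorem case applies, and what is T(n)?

Master Theorem for T(n) = 92T(n/5) + O(n^3):

a = 92, b = 5, c = 3
log_b(a) = log_5(92) = 2.8095

Case 3: c = 3 > log_5(92) = 2.8095
T(n) = O(n^3) = O(n^3)

For T(n) = 92T(n/5) + O(n^3): log_5(92) = 2.8095. This is Case 3 of the Master Theorem (c > log_b(a), work dominated by root), giving O(n^3).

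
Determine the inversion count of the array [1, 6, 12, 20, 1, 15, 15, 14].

Finding inversions in [1, 6, 12, 20, 1, 15, 15, 14]:

(1, 4): arr[1]=6 > arr[4]=1
(2, 4): arr[2]=12 > arr[4]=1
(3, 4): arr[3]=20 > arr[4]=1
(3, 5): arr[3]=20 > arr[5]=15
(3, 6): arr[3]=20 > arr[6]=15
(3, 7): arr[3]=20 > arr[7]=14
(5, 7): arr[5]=15 > arr[7]=14
(6, 7): arr[6]=15 > arr[7]=14

Total inversions: 8

The array has 8 inversion(s): (1,4), (2,4), (3,4), (3,5), (3,6), (3,7), (5,7), (6,7). Each pair (i,j) satisfies i < j and arr[i] > arr[j].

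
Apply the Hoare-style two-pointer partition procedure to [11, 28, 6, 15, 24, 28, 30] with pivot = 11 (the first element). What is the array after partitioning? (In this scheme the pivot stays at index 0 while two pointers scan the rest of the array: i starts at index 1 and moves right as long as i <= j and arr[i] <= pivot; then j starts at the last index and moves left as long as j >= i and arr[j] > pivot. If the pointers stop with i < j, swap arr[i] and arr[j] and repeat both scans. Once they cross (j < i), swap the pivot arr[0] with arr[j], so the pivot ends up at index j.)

Hoare-style two-pointer partition with pivot = 11:

Initial array: [11, 28, 6, 15, 24, 28, 30]

Pointers start at i = 1, j = 6.
i stops at index 1 (arr[1]=28 > 11), j stops at index 2 (arr[2]=6 <= 11): swap arr[1] and arr[2], array becomes [11, 6, 28, 15, 24, 28, 30]
i ends at 2, j ends at 1: the pointers have crossed (j < i), so scanning stops.

Swap pivot arr[0] with arr[1] to place pivot at position 1: [6, 11, 28, 15, 24, 28, 30]
Pivot position: 1

After partitioning with pivot 11, the array becomes [6, 11, 28, 15, 24, 28, 30]. The pivot is placed at index 1. All elements to the left of the pivot are <= 11, and all elements to the right are > 11.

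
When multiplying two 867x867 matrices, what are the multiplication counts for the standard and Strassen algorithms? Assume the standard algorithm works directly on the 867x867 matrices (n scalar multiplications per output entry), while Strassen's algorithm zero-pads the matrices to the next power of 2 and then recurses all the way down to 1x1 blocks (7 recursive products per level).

Matrix multiplication for 867x867 matrices:

Strassen's algorithm requires power-of-2 dimensions. Pad 867x867 to 1024x1024 (next power of 2).

Standard algorithm: 867^3 = 651714363 multiplications
Strassen's algorithm: 7^(log2(1024)) = 7^10 = 282475249 multiplications
Savings: 651714363 - 282475249 = 369239114 multiplications

Standard: 651714363 multiplications (867^3). Strassen: 282475249 multiplications (7^10, after padding to 1024x1024). Strassen reduces 8 recursive multiplications to 7 at each level.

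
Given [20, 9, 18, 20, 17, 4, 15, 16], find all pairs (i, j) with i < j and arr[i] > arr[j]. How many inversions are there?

Finding inversions in [20, 9, 18, 20, 17, 4, 15, 16]:

(0, 1): arr[0]=20 > arr[1]=9
(0, 2): arr[0]=20 > arr[2]=18
(0, 4): arr[0]=20 > arr[4]=17
(0, 5): arr[0]=20 > arr[5]=4
(0, 6): arr[0]=20 > arr[6]=15
(0, 7): arr[0]=20 > arr[7]=16
(1, 5): arr[1]=9 > arr[5]=4
(2, 4): arr[2]=18 > arr[4]=17
(2, 5): arr[2]=18 > arr[5]=4
(2, 6): arr[2]=18 > arr[6]=15
(2, 7): arr[2]=18 > arr[7]=16
(3, 4): arr[3]=20 > arr[4]=17
(3, 5): arr[3]=20 > arr[5]=4
(3, 6): arr[3]=20 > arr[6]=15
(3, 7): arr[3]=20 > arr[7]=16
(4, 5): arr[4]=17 > arr[5]=4
(4, 6): arr[4]=17 > arr[6]=15
(4, 7): arr[4]=17 > arr[7]=16

Total inversions: 18

The array has 18 inversion(s): (0,1), (0,2), (0,4), (0,5), (0,6), (0,7), (1,5), (2,4), (2,5), (2,6), (2,7), (3,4), (3,5), (3,6), (3,7), (4,5), (4,6), (4,7). Each pair (i,j) satisfies i < j and arr[i] > arr[j].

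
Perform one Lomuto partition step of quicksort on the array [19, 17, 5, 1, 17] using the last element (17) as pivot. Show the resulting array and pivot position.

Lomuto partition with pivot = 17:

Initial array: [19, 17, 5, 1, 17]

arr[0]=19 > 17: no swap
arr[1]=17 <= 17: swap with position 0, array becomes [17, 19, 5, 1, 17]
arr[2]=5 <= 17: swap with position 1, array becomes [17, 5, 19, 1, 17]
arr[3]=1 <= 17: swap with position 2, array becomes [17, 5, 1, 19, 17]

Place pivot at position 3: [17, 5, 1, 17, 19]
Pivot position: 3

After partitioning with pivot 17, the array becomes [17, 5, 1, 17, 19]. The pivot is placed at index 3. All elements to the left of the pivot are <= 17, and all elements to the right are > 17.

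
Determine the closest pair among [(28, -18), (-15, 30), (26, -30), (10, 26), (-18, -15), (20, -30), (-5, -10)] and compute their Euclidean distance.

Computing all pairwise distances among 7 points:

d((28, -18), (-15, 30)) = 64.4438
d((28, -18), (26, -30)) = 12.1655
d((28, -18), (10, 26)) = 47.5395
d((28, -18), (-18, -15)) = 46.0977
d((28, -18), (20, -30)) = 14.4222
d((28, -18), (-5, -10)) = 33.9559
d((-15, 30), (26, -30)) = 72.6705
d((-15, 30), (10, 26)) = 25.318
d((-15, 30), (-18, -15)) = 45.0999
d((-15, 30), (20, -30)) = 69.4622
d((-15, 30), (-5, -10)) = 41.2311
d((26, -30), (10, 26)) = 58.2409
d((26, -30), (-18, -15)) = 46.4866
d((26, -30), (20, -30)) = 6.0 <-- minimum
d((26, -30), (-5, -10)) = 36.8917
d((10, 26), (-18, -15)) = 49.6488
d((10, 26), (20, -30)) = 56.8859
d((10, 26), (-5, -10)) = 39.0
d((-18, -15), (20, -30)) = 40.8534
d((-18, -15), (-5, -10)) = 13.9284
d((20, -30), (-5, -10)) = 32.0156

Closest pair: (26, -30) and (20, -30) with distance 6.0

The closest pair is (26, -30) and (20, -30) with Euclidean distance 6.0. For 7 points, brute-force pairwise comparison is shown above. For large n, the divide-and-conquer algorithm (sort by x, recurse on halves, check the dividing strip) achieves O(n log n).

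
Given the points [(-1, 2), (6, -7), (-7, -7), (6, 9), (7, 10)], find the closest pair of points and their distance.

Computing all pairwise distances among 5 points:

d((-1, 2), (6, -7)) = 11.4018
d((-1, 2), (-7, -7)) = 10.8167
d((-1, 2), (6, 9)) = 9.8995
d((-1, 2), (7, 10)) = 11.3137
d((6, -7), (-7, -7)) = 13.0
d((6, -7), (6, 9)) = 16.0
d((6, -7), (7, 10)) = 17.0294
d((-7, -7), (6, 9)) = 20.6155
d((-7, -7), (7, 10)) = 22.0227
d((6, 9), (7, 10)) = 1.4142 <-- minimum

Closest pair: (6, 9) and (7, 10) with distance 1.4142

The closest pair is (6, 9) and (7, 10) with Euclidean distance 1.4142. For 5 points, brute-force pairwise comparison is shown above. For large n, the divide-and-conquer algorithm (sort by x, recurse on halves, check the dividing strip) achieves O(n log n).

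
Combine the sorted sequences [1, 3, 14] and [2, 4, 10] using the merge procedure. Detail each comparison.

Merging process:

Compare 1 vs 2: take 1 from left. Merged: [1]
Compare 3 vs 2: take 2 from right. Merged: [1, 2]
Compare 3 vs 4: take 3 from left. Merged: [1, 2, 3]
Compare 14 vs 4: take 4 from right. Merged: [1, 2, 3, 4]
Compare 14 vs 10: take 10 from right. Merged: [1, 2, 3, 4, 10]
Append remaining from left: [14]. Merged: [1, 2, 3, 4, 10, 14]

Final merged array: [1, 2, 3, 4, 10, 14]
Total comparisons: 5

The merged array is [1, 2, 3, 4, 10, 14], requiring 5 comparisons. The merge step runs in O(n) time where n is the total number of elements.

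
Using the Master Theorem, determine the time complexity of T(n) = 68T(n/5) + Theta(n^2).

Master Theorem for T(n) = 68T(n/5) + O(n^2):

a = 68, b = 5, c = 2
log_b(a) = log_5(68) = 2.6217

Case 1: c = 2 < log_5(68) = 2.6217
T(n) = O(n^(log_5 68))

For T(n) = 68T(n/5) + O(n^2): log_5(68) = 2.6217. This is Case 1 of the Master Theorem (c < log_b(a), work dominated by leaves), giving O(n^(log_5 68)).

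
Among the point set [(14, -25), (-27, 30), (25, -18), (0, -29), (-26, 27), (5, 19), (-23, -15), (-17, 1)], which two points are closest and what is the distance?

Computing all pairwise distances among 8 points:

d((14, -25), (-27, 30)) = 68.6003
d((14, -25), (25, -18)) = 13.0384
d((14, -25), (0, -29)) = 14.5602
d((14, -25), (-26, 27)) = 65.6049
d((14, -25), (5, 19)) = 44.911
d((14, -25), (-23, -15)) = 38.3275
d((14, -25), (-17, 1)) = 40.4599
d((-27, 30), (25, -18)) = 70.7672
d((-27, 30), (0, -29)) = 64.8845
d((-27, 30), (-26, 27)) = 3.1623 <-- minimum
d((-27, 30), (5, 19)) = 33.8378
d((-27, 30), (-23, -15)) = 45.1774
d((-27, 30), (-17, 1)) = 30.6757
d((25, -18), (0, -29)) = 27.313
d((25, -18), (-26, 27)) = 68.0147
d((25, -18), (5, 19)) = 42.0595
d((25, -18), (-23, -15)) = 48.0937
d((25, -18), (-17, 1)) = 46.0977
d((0, -29), (-26, 27)) = 61.7414
d((0, -29), (5, 19)) = 48.2597
d((0, -29), (-23, -15)) = 26.9258
d((0, -29), (-17, 1)) = 34.4819
d((-26, 27), (5, 19)) = 32.0156
d((-26, 27), (-23, -15)) = 42.107
d((-26, 27), (-17, 1)) = 27.5136
d((5, 19), (-23, -15)) = 44.0454
d((5, 19), (-17, 1)) = 28.4253
d((-23, -15), (-17, 1)) = 17.088

Closest pair: (-27, 30) and (-26, 27) with distance 3.1623

The closest pair is (-27, 30) and (-26, 27) with Euclidean distance 3.1623. For 8 points, brute-force pairwise comparison is shown above. For large n, the divide-and-conquer algorithm (sort by x, recurse on halves, check the dividing strip) achieves O(n log n).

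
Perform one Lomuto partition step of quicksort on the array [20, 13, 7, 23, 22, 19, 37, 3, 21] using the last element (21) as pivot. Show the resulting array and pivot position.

Lomuto partition with pivot = 21:

Initial array: [20, 13, 7, 23, 22, 19, 37, 3, 21]

arr[0]=20 <= 21: swap with position 0, array becomes [20, 13, 7, 23, 22, 19, 37, 3, 21]
arr[1]=13 <= 21: swap with position 1, array becomes [20, 13, 7, 23, 22, 19, 37, 3, 21]
arr[2]=7 <= 21: swap with position 2, array becomes [20, 13, 7, 23, 22, 19, 37, 3, 21]
arr[3]=23 > 21: no swap
arr[4]=22 > 21: no swap
arr[5]=19 <= 21: swap with position 3, array becomes [20, 13, 7, 19, 22, 23, 37, 3, 21]
arr[6]=37 > 21: no swap
arr[7]=3 <= 21: swap with position 4, array becomes [20, 13, 7, 19, 3, 23, 37, 22, 21]

Place pivot at position 5: [20, 13, 7, 19, 3, 21, 37, 22, 23]
Pivot position: 5

After partitioning with pivot 21, the array becomes [20, 13, 7, 19, 3, 21, 37, 22, 23]. The pivot is placed at index 5. All elements to the left of the pivot are <= 21, and all elements to the right are > 21.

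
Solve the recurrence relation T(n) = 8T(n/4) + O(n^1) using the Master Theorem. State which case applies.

Master Theorem for T(n) = 8T(n/4) + O(n^1):

a = 8, b = 4, c = 1
log_b(a) = log_4(8) = 1.5000

Case 1: c = 1 < log_4(8) = 1.5000
T(n) = O(n^(log_4 8))

For T(n) = 8T(n/4) + O(n^1): log_4(8) = 1.5000. This is Case 1 of the Master Theorem (c < log_b(a), work dominated by leaves), giving O(n^(log_4 8)).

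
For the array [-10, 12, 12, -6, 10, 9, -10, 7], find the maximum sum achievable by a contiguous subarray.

Using Kadane's algorithm on [-10, 12, 12, -6, 10, 9, -10, 7]:

Scanning through the array:
Position 1 (value 12): max_ending_here = 12, max_so_far = 12
Position 2 (value 12): max_ending_here = 24, max_so_far = 24
Position 3 (value -6): max_ending_here = 18, max_so_far = 24
Position 4 (value 10): max_ending_here = 28, max_so_far = 28
Position 5 (value 9): max_ending_here = 37, max_so_far = 37
Position 6 (value -10): max_ending_here = 27, max_so_far = 37
Position 7 (value 7): max_ending_here = 34, max_so_far = 37

Maximum subarray: [12, 12, -6, 10, 9]
Maximum sum: 37

The maximum subarray is [12, 12, -6, 10, 9] with sum 37. This subarray runs from index 1 to index 5.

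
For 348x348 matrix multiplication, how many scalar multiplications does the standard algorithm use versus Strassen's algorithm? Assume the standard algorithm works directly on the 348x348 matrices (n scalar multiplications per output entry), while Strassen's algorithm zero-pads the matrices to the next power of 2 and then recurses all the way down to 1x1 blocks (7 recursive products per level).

Matrix multiplication for 348x348 matrices:

Strassen's algorithm requires power-of-2 dimensions. Pad 348x348 to 512x512 (next power of 2).

Standard algorithm: 348^3 = 42144192 multiplications
Strassen's algorithm: 7^(log2(512)) = 7^9 = 40353607 multiplications
Savings: 42144192 - 40353607 = 1790585 multiplications

Standard: 42144192 multiplications (348^3). Strassen: 40353607 multiplications (7^9, after padding to 512x512). Strassen reduces 8 recursive multiplications to 7 at each level.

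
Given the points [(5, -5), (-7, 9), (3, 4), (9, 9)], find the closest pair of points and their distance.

Computing all pairwise distances among 4 points:

d((5, -5), (-7, 9)) = 18.4391
d((5, -5), (3, 4)) = 9.2195
d((5, -5), (9, 9)) = 14.5602
d((-7, 9), (3, 4)) = 11.1803
d((-7, 9), (9, 9)) = 16.0
d((3, 4), (9, 9)) = 7.8102 <-- minimum

Closest pair: (3, 4) and (9, 9) with distance 7.8102

The closest pair is (3, 4) and (9, 9) with Euclidean distance 7.8102. For 4 points, brute-force pairwise comparison is shown above. For large n, the divide-and-conquer algorithm (sort by x, recurse on halves, check the dividing strip) achieves O(n log n).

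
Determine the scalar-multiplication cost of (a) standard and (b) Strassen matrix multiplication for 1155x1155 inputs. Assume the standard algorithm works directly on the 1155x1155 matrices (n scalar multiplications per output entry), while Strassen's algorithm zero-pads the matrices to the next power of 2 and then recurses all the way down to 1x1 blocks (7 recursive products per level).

Matrix multiplication for 1155x1155 matrices:

Strassen's algorithm requires power-of-2 dimensions. Pad 1155x1155 to 2048x2048 (next power of 2).

Standard algorithm: 1155^3 = 1540798875 multiplications
Strassen's algorithm: 7^(log2(2048)) = 7^11 = 1977326743 multiplications
Difference: 1540798875 - 1977326743 = -436527868 (Strassen uses MORE here due to padding overhead — for small or just-over-power-of-2 n, padding can outweigh the per-level savings)

Standard: 1540798875 multiplications (1155^3). Strassen: 1977326743 multiplications (7^11, after padding to 2048x2048). Strassen reduces 8 recursive multiplications to 7 at each level.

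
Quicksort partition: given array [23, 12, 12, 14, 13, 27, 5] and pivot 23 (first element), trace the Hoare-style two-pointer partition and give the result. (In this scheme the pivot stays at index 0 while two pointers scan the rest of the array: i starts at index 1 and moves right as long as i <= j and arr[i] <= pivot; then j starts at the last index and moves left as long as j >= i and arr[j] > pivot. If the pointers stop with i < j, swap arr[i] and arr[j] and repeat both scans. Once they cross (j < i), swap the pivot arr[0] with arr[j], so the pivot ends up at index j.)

Hoare-style two-pointer partition with pivot = 23:

Initial array: [23, 12, 12, 14, 13, 27, 5]

Pointers start at i = 1, j = 6.
i stops at index 5 (arr[5]=27 > 23), j stops at index 6 (arr[6]=5 <= 23): swap arr[5] and arr[6], array becomes [23, 12, 12, 14, 13, 5, 27]
i ends at 6, j ends at 5: the pointers have crossed (j < i), so scanning stops.

Swap pivot arr[0] with arr[5] to place pivot at position 5: [5, 12, 12, 14, 13, 23, 27]
Pivot position: 5

After partitioning with pivot 23, the array becomes [5, 12, 12, 14, 13, 23, 27]. The pivot is placed at index 5. All elements to the left of the pivot are <= 23, and all elements to the right are > 23.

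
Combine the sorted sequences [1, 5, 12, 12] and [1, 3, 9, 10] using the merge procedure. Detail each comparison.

Merging process:

Compare 1 vs 1: take 1 from left. Merged: [1]
Compare 5 vs 1: take 1 from right. Merged: [1, 1]
Compare 5 vs 3: take 3 from right. Merged: [1, 1, 3]
Compare 5 vs 9: take 5 from left. Merged: [1, 1, 3, 5]
Compare 12 vs 9: take 9 from right. Merged: [1, 1, 3, 5, 9]
Compare 12 vs 10: take 10 from right. Merged: [1, 1, 3, 5, 9, 10]
Append remaining from left: [12, 12]. Merged: [1, 1, 3, 5, 9, 10, 12, 12]

Final merged array: [1, 1, 3, 5, 9, 10, 12, 12]
Total comparisons: 6

The merged array is [1, 1, 3, 5, 9, 10, 12, 12], requiring 6 comparisons. The merge step runs in O(n) time where n is the total number of elements.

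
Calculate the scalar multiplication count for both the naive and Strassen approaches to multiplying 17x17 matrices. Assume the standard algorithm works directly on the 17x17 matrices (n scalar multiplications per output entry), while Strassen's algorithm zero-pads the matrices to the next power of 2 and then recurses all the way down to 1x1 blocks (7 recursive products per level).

Matrix multiplication for 17x17 matrices:

Strassen's algorithm requires power-of-2 dimensions. Pad 17x17 to 32x32 (next power of 2).

Standard algorithm: 17^3 = 4913 multiplications
Strassen's algorithm: 7^(log2(32)) = 7^5 = 16807 multiplications
Difference: 4913 - 16807 = -11894 (Strassen uses MORE here due to padding overhead — for small or just-over-power-of-2 n, padding can outweigh the per-level savings)

Standard: 4913 multiplications (17^3). Strassen: 16807 multiplications (7^5, after padding to 32x32). Strassen reduces 8 recursive multiplications to 7 at each level.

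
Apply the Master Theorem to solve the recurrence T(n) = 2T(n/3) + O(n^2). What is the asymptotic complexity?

Master Theorem for T(n) = 2T(n/3) + O(n^2):

a = 2, b = 3, c = 2
log_b(a) = log_3(2) = 0.6309

Case 3: c = 2 > log_3(2) = 0.6309
T(n) = O(n^2) = O(n^2)

For T(n) = 2T(n/3) + O(n^2): log_3(2) = 0.6309. This is Case 3 of the Master Theorem (c > log_b(a), work dominated by root), giving O(n^2).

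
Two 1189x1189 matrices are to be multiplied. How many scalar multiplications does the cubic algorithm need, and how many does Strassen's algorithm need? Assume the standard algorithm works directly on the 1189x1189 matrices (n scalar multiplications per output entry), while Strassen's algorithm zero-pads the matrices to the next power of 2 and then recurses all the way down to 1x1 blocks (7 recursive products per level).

Matrix multiplication for 1189x1189 matrices:

Strassen's algorithm requires power-of-2 dimensions. Pad 1189x1189 to 2048x2048 (next power of 2).

Standard algorithm: 1189^3 = 1680914269 multiplications
Strassen's algorithm: 7^(log2(2048)) = 7^11 = 1977326743 multiplications
Difference: 1680914269 - 1977326743 = -296412474 (Strassen uses MORE here due to padding overhead — for small or just-over-power-of-2 n, padding can outweigh the per-level savings)

Standard: 1680914269 multiplications (1189^3). Strassen: 1977326743 multiplications (7^11, after padding to 2048x2048). Strassen reduces 8 recursive multiplications to 7 at each level.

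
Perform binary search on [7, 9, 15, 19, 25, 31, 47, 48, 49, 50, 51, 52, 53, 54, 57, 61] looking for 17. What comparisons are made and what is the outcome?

Binary search for 17 in [7, 9, 15, 19, 25, 31, 47, 48, 49, 50, 51, 52, 53, 54, 57, 61]:

lo=0, hi=15, mid=7, arr[mid]=48 -> 48 > 17, search left half
lo=0, hi=6, mid=3, arr[mid]=19 -> 19 > 17, search left half
lo=0, hi=2, mid=1, arr[mid]=9 -> 9 < 17, search right half
lo=2, hi=2, mid=2, arr[mid]=15 -> 15 < 17, search right half
lo=3 > hi=2, target 17 not found

Binary search determines that 17 is not in the array after 4 comparisons. The search space was exhausted without finding the target.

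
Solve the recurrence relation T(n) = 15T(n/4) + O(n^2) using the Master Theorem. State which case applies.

Master Theorem for T(n) = 15T(n/4) + O(n^2):

a = 15, b = 4, c = 2
log_b(a) = log_4(15) = 1.9534

Case 3: c = 2 > log_4(15) = 1.9534
T(n) = O(n^2) = O(n^2)

For T(n) = 15T(n/4) + O(n^2): log_4(15) = 1.9534. This is Case 3 of the Master Theorem (c > log_b(a), work dominated by root), giving O(n^2).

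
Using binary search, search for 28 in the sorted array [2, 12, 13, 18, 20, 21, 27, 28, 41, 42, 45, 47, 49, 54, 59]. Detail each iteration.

Binary search for 28 in [2, 12, 13, 18, 20, 21, 27, 28, 41, 42, 45, 47, 49, 54, 59]:

lo=0, hi=14, mid=7, arr[mid]=28 -> Found target at index 7!

Binary search finds 28 at index 7 after 1 comparisons. The search repeatedly halves the search space by comparing with the middle element.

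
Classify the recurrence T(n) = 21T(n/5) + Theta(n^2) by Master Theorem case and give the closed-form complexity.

Master Theorem for T(n) = 21T(n/5) + O(n^2):

a = 21, b = 5, c = 2
log_b(a) = log_5(21) = 1.8917

Case 3: c = 2 > log_5(21) = 1.8917
T(n) = O(n^2) = O(n^2)

For T(n) = 21T(n/5) + O(n^2): log_5(21) = 1.8917. This is Case 3 of the Master Theorem (c > log_b(a), work dominated by root), giving O(n^2).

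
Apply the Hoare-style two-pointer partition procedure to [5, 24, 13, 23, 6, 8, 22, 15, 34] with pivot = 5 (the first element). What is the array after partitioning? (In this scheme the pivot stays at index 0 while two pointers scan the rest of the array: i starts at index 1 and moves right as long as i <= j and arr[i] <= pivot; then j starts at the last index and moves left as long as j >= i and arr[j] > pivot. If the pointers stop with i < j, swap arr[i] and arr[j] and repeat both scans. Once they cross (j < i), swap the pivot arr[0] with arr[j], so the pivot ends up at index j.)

Hoare-style two-pointer partition with pivot = 5:

Initial array: [5, 24, 13, 23, 6, 8, 22, 15, 34]

Pointers start at i = 1, j = 8.
i ends at 1, j ends at 0: the pointers have crossed (j < i), so scanning stops.

j = 0, so swapping arr[0] with arr[j] leaves the pivot at position 0: [5, 24, 13, 23, 6, 8, 22, 15, 34]
Pivot position: 0

After partitioning with pivot 5, the array becomes [5, 24, 13, 23, 6, 8, 22, 15, 34]. The pivot is placed at index 0. All elements to the left of the pivot are <= 5, and all elements to the right are > 5.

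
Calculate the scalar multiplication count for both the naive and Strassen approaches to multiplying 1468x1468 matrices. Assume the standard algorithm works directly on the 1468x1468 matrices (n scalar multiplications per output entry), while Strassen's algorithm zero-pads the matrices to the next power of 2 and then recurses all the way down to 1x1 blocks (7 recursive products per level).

Matrix multiplication for 1468x1468 matrices:

Strassen's algorithm requires power-of-2 dimensions. Pad 1468x1468 to 2048x2048 (next power of 2).

Standard algorithm: 1468^3 = 3163575232 multiplications
Strassen's algorithm: 7^(log2(2048)) = 7^11 = 1977326743 multiplications
Savings: 3163575232 - 1977326743 = 1186248489 multiplications

Standard: 3163575232 multiplications (1468^3). Strassen: 1977326743 multiplications (7^11, after padding to 2048x2048). Strassen reduces 8 recursive multiplications to 7 at each level.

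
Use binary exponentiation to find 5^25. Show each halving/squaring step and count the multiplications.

Computing 5^25 by squaring (build up from 5^1; each line after the first costs one multiplication):

5^1 = 5
5^2 = (5^1)^2 = 5^2 = 25
5^3 = 5 * 5^2 = 5 * 25 = 125
5^6 = (5^3)^2 = 125^2 = 15625
5^12 = (5^6)^2 = 15625^2 = 244140625
5^24 = (5^12)^2 = 244140625^2 = 59604644775390625
5^25 = 5 * 5^24 = 5 * 59604644775390625 = 298023223876953125

Result: 298023223876953125
Multiplications needed: 6 (6 lines after 5^1)

5^25 = 298023223876953125. Using exponentiation by squaring, this requires 6 multiplications. The key idea: if the exponent is even, square the half-power; if odd, multiply by the base once.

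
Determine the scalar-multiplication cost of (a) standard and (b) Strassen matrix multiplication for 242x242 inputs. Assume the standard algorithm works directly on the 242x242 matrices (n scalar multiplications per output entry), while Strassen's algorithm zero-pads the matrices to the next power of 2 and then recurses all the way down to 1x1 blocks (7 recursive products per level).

Matrix multiplication for 242x242 matrices:

Strassen's algorithm requires power-of-2 dimensions. Pad 242x242 to 256x256 (next power of 2).

Standard algorithm: 242^3 = 14172488 multiplications
Strassen's algorithm: 7^(log2(256)) = 7^8 = 5764801 multiplications
Savings: 14172488 - 5764801 = 8407687 multiplications

Standard: 14172488 multiplications (242^3). Strassen: 5764801 multiplications (7^8, after padding to 256x256). Strassen reduces 8 recursive multiplications to 7 at each level.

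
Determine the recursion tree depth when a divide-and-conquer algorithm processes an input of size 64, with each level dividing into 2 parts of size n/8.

For divide and conquer with division factor 8:

Problem sizes at each level:
Level 0: 64
Level 1: 8
Level 2: 1

The root is level 0 and the size-1 base case is level 2 (the tree spans levels 0 through 2, i.e. 3 levels counting the root), so the depth is the number of divisions: log_8(64) = 2

The recursion tree depth is log_8(64) = 2. At each level, the problem size is divided by 8, so it takes 2 divisions to reduce to a base case of size 1. The algorithm makes 2 recursive calls at each level.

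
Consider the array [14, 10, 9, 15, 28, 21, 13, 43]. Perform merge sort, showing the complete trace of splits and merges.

Merge sort trace:

Split: [14, 10, 9, 15, 28, 21, 13, 43] -> [14, 10, 9, 15] and [28, 21, 13, 43]
  Split: [14, 10, 9, 15] -> [14, 10] and [9, 15]
    Split: [14, 10] -> [14] and [10]
    Merge: [14] + [10] -> [10, 14]
    Split: [9, 15] -> [9] and [15]
    Merge: [9] + [15] -> [9, 15]
  Merge: [10, 14] + [9, 15] -> [9, 10, 14, 15]
  Split: [28, 21, 13, 43] -> [28, 21] and [13, 43]
    Split: [28, 21] -> [28] and [21]
    Merge: [28] + [21] -> [21, 28]
    Split: [13, 43] -> [13] and [43]
    Merge: [13] + [43] -> [13, 43]
  Merge: [21, 28] + [13, 43] -> [13, 21, 28, 43]
Merge: [9, 10, 14, 15] + [13, 21, 28, 43] -> [9, 10, 13, 14, 15, 21, 28, 43]

Final sorted array: [9, 10, 13, 14, 15, 21, 28, 43]

The merge sort proceeds by recursively splitting the array and merging sorted halves.
After all merges, the sorted array is [9, 10, 13, 14, 15, 21, 28, 43].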